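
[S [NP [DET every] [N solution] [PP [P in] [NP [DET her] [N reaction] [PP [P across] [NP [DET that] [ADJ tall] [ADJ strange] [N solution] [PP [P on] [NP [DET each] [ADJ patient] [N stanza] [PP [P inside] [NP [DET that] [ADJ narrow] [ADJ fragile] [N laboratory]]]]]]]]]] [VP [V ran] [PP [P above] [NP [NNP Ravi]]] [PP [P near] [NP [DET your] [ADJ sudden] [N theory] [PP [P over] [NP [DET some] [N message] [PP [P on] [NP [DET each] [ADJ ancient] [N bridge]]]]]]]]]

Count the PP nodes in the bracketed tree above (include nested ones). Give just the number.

8

Listing each PP by its span: [PP in her reaction across that tall strange solution on each patient stanza inside that narrow fragile laboratory]; [PP across that tall strange solution on each patient stanza inside that narrow fragile laboratory]; [PP on each patient stanza inside that narrow fragile laboratory]; [PP inside that narrow fragile laboratory]; [PP above Ravi]; [PP near your sudden theory over some message on each ancient bridge] … — that makes 8.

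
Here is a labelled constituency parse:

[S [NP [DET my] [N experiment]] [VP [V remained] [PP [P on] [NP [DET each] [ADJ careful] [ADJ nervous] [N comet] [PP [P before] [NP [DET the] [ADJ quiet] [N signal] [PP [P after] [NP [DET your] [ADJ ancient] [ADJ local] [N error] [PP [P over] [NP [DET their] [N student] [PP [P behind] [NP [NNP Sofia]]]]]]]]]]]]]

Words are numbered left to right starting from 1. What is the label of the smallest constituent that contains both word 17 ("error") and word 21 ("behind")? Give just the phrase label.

NP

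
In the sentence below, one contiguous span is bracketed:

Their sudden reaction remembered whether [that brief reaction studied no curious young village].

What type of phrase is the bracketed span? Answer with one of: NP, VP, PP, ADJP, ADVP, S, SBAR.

S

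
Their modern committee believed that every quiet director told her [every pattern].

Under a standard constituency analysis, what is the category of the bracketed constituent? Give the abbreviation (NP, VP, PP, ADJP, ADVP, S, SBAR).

NP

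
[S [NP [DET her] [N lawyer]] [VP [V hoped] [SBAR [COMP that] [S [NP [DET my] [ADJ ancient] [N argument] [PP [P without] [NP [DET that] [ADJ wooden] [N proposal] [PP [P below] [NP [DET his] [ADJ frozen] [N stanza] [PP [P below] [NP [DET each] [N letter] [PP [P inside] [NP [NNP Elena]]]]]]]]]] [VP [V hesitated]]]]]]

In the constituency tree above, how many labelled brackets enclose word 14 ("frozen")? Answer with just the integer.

10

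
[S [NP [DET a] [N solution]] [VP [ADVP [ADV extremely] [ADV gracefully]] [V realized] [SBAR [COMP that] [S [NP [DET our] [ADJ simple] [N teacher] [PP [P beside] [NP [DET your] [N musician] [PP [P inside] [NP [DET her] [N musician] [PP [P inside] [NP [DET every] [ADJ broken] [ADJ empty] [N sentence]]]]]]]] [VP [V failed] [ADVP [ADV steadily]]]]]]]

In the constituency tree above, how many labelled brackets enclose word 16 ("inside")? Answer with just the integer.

11

Path from the root down to the word: S → VP → SBAR → S → NP → PP → NP → PP → NP → PP → P. That is 11 enclosing brackets.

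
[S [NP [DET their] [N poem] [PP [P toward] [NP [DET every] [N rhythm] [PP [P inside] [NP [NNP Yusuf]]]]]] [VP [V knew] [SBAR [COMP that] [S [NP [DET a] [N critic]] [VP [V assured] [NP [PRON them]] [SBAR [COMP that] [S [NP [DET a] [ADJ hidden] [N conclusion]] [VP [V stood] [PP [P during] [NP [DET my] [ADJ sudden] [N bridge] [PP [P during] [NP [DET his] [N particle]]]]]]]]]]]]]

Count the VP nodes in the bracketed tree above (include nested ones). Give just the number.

3

Scanning left to right, an opening `[VP` appears at word positions 8, 12, 18 — 3 in total.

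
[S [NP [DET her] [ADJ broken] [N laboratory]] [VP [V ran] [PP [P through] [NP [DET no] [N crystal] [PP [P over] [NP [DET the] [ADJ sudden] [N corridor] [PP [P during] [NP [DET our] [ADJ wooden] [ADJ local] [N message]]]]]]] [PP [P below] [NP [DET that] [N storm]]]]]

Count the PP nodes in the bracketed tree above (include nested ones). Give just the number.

The PP constituents are: [PP through no crystal over the sudden corridor during our wooden local message]; [PP over the sudden corridor during our wooden local message]; [PP during our wooden local message]; [PP below that storm]. Total: 4.

4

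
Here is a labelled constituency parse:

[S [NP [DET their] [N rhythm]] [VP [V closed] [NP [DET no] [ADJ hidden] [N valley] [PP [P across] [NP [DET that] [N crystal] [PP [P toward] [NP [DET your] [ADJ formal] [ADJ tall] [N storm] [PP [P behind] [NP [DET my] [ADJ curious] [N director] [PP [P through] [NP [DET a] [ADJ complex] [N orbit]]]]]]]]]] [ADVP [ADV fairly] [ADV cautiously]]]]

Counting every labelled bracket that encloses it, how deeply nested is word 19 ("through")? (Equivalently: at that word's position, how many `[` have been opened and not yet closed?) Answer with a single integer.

11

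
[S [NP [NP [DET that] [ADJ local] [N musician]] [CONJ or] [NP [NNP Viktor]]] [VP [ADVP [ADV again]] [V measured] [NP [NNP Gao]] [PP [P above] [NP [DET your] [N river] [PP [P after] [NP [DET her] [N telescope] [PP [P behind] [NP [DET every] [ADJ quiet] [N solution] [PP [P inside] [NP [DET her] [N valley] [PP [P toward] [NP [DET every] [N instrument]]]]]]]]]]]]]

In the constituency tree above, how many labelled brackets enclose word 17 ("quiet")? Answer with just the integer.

The word sits inside ADJ, which is inside NP, inside PP, inside NP, inside PP, inside NP, inside PP, inside VP, inside S — 9 brackets in all.

9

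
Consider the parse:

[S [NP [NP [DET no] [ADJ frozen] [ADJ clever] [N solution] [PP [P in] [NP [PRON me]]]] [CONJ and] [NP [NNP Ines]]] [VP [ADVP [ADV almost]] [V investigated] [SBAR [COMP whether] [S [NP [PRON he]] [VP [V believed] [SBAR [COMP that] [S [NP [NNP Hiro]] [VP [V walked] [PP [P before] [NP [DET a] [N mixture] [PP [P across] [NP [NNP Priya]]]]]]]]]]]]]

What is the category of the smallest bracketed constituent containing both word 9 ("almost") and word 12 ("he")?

Both words fall inside [VP almost investigated whether he believed that Hiro walked before a mixture across Priya] (words 9–21), and no smaller constituent contains them both. Label: VP.

VP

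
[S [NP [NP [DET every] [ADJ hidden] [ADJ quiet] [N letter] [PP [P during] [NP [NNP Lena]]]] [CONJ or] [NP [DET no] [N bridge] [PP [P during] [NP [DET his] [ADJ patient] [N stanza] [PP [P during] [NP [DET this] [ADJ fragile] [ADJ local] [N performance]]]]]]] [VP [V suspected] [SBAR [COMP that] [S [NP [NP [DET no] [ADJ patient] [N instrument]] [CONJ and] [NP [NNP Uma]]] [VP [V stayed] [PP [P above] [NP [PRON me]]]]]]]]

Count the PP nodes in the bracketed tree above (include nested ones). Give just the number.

Listing each PP by its span: [PP during Lena]; [PP during his patient stanza during this fragile local performance]; [PP during this fragile local performance]; [PP above me] — that makes 4.

4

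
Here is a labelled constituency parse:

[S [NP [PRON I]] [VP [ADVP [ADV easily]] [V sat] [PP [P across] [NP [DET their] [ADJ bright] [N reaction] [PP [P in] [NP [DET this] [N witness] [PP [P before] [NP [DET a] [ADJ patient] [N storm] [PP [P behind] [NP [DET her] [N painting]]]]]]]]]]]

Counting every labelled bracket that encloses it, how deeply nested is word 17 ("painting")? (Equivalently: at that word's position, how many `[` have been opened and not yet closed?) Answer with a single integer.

11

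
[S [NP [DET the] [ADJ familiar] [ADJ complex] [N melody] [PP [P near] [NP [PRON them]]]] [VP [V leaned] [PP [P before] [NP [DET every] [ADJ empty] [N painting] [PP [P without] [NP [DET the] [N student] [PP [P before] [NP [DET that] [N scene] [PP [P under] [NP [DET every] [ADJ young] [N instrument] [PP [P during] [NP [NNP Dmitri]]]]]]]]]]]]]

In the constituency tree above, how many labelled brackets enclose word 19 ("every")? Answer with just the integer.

11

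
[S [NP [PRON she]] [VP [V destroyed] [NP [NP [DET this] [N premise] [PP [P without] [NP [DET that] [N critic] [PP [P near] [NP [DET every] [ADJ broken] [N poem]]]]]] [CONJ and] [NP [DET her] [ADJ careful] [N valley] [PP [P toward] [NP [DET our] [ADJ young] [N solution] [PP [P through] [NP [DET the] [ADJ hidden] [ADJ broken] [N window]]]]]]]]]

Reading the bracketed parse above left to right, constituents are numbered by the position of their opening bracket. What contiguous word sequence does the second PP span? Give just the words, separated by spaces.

near every broken poem

The PP opening brackets appear, in order, over: "without that critic near every broken poem"; "near every broken poem"; "toward our young solution through the hidden broken window"; "through the hidden broken window". The second one spans "near every broken poem".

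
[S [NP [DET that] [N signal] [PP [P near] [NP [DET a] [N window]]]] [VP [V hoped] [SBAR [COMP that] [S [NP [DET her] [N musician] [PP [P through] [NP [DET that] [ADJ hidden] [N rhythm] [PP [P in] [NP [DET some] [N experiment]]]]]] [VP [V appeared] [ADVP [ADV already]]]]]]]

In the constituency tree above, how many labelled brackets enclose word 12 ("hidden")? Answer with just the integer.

8

Counting open brackets not yet closed at "hidden": [S [VP [SBAR [S [NP [PP [NP [ADJ = 8.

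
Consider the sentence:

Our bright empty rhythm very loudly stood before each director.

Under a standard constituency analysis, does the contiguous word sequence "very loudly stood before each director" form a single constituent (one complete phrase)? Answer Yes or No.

Yes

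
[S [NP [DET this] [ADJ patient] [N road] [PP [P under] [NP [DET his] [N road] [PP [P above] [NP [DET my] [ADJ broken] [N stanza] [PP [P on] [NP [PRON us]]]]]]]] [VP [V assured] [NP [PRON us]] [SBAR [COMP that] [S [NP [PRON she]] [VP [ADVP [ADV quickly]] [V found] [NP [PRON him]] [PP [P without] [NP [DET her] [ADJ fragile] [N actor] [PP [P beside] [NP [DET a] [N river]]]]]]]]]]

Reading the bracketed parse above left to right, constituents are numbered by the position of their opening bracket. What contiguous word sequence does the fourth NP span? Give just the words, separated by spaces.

us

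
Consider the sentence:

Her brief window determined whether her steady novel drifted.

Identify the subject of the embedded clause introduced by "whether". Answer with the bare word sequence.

her steady novel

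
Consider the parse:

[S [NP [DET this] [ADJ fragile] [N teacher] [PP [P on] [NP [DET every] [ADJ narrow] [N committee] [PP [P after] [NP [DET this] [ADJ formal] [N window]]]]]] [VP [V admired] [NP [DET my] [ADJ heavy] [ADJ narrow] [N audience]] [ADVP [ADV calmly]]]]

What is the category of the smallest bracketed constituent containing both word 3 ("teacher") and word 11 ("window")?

NP

Both words fall inside [NP this fragile teacher on every narrow committee after this formal window] (words 1–11), and no smaller constituent contains them both. Label: NP.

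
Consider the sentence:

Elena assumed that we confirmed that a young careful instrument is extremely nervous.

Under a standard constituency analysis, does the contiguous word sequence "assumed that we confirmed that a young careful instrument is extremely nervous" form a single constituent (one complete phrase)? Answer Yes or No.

"assumed that we confirmed that a young careful instrument is extremely nervous" is exactly the verb phrase [VP assumed that we confirmed that a young careful instrument is extremely nervous], a complete constituent.

Yes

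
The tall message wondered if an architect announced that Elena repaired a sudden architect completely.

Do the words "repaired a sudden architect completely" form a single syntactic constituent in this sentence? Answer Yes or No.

Yes

These words form the whole verb phrase headed by "repaired", so yes — one constituent.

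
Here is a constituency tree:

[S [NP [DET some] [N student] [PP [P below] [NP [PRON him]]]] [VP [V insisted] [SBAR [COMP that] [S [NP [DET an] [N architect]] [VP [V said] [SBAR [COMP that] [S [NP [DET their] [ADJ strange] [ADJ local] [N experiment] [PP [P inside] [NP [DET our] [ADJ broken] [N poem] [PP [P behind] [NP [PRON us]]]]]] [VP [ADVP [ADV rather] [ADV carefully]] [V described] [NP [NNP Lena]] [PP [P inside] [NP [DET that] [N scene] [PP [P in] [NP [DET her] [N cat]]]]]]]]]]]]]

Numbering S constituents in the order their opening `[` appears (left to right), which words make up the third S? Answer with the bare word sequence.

their strange local experiment inside our broken poem behind us rather carefully described Lena inside that scene in her cat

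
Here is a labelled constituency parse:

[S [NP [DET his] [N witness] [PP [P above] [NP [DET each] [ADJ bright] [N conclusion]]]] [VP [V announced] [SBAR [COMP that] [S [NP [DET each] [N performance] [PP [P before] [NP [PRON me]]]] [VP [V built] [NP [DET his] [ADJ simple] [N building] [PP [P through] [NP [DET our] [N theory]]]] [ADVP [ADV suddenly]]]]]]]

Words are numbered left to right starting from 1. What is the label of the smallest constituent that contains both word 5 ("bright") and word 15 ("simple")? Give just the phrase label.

S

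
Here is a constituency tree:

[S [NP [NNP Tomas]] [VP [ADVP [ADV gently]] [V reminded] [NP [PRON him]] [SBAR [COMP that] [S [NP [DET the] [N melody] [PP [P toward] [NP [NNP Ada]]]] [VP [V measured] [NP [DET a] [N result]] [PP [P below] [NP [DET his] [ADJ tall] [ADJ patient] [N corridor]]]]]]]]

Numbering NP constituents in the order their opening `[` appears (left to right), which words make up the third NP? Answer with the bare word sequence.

In left-to-right order the NP constituents are "Tomas"; "him"; "the melody toward Ada"; "Ada"; "a result"; "his tall patient corridor". Number 3 is "the melody toward Ada".

the melody toward Ada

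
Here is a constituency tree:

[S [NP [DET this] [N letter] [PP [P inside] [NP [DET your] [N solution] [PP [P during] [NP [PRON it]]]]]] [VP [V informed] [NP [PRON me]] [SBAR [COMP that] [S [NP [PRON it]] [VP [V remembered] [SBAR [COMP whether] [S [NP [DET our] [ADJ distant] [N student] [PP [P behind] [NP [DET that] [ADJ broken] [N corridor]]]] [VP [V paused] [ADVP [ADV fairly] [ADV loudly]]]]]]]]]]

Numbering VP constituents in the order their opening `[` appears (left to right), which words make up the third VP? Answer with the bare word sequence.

paused fairly loudly

The VP opening brackets appear, in order, over: "informed me that it remembered whether our distant student behind that broken corridor paused fairly loudly"; "remembered whether our distant student behind that broken corridor paused fairly loudly"; "paused fairly loudly". The third one spans "paused fairly loudly".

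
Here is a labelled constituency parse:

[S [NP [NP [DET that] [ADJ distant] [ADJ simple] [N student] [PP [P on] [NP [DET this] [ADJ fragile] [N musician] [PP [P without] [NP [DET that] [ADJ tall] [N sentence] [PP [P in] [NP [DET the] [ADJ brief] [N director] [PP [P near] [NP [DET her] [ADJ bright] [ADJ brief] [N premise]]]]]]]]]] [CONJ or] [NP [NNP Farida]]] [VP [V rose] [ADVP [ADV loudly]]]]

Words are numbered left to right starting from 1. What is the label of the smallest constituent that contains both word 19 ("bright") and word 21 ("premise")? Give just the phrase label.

NP

Both words fall inside [NP her bright brief premise] (words 18–21), and no smaller constituent contains them both. Label: NP.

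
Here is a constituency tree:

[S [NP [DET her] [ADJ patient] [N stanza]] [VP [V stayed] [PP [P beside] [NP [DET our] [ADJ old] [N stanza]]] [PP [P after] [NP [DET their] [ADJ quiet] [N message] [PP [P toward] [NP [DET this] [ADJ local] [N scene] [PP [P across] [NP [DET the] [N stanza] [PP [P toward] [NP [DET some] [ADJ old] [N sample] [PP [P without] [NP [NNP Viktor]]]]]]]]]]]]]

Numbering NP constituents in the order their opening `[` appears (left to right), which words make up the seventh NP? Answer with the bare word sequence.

Opening `[NP` markers occur at word positions 1, 6, 10, 14, 18, 21, 25; the seventh of these opens the constituent [NP Viktor].

Viktor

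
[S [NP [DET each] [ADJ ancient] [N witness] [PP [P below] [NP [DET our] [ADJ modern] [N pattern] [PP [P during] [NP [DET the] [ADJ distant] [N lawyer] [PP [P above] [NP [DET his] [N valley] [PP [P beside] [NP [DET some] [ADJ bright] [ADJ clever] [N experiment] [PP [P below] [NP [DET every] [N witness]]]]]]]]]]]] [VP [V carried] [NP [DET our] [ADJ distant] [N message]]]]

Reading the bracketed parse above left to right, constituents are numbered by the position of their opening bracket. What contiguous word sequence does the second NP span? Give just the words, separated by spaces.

our modern pattern during the distant lawyer above his valley beside some bright clever experiment below every witness

In left-to-right order the NP constituents are "each ancient witness below our modern pattern during the distant lawyer above his valley beside some bright clever experiment below every witness"; "our modern pattern during the distant lawyer above his valley beside some bright clever experiment below every witness"; "the distant lawyer above his valley beside some bright clever experiment below every witness"; "his valley beside some bright clever experiment below every witness"; "some bright clever experiment below every witness"; "every witness"; "our distant message". Number 2 is "our modern pattern during the distant lawyer above his valley beside some bright clever experiment below every witness".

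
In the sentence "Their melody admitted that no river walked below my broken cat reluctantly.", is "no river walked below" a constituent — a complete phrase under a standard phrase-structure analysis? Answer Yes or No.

The sequence begins inside the noun phrase "no river" and ends inside the verb phrase "walked below my broken cat reluctantly"; it crosses a phrase boundary, so no single node in the tree spans exactly those words.

No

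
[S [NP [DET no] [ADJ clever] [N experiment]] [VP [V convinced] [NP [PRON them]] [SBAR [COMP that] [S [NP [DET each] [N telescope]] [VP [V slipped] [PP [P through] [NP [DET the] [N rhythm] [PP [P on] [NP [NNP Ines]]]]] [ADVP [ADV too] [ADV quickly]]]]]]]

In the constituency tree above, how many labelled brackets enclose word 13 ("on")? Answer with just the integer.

9

The word sits inside P, which is inside PP, inside NP, inside PP, inside VP, inside S, inside SBAR, inside VP, inside S — 9 brackets in all.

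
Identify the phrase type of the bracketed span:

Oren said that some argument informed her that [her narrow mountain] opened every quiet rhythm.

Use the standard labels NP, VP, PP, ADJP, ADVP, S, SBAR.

The bracketed span "her narrow mountain" is headed by "mountain", making it a noun phrase (NP).

NP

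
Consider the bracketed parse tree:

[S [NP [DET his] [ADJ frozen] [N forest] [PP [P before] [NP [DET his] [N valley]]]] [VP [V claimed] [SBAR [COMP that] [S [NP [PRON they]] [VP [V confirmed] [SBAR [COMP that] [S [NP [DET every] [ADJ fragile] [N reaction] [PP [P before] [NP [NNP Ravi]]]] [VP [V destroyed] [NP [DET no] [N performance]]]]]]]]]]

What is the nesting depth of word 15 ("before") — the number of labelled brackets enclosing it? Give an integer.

The word sits inside P, which is inside PP, inside NP, inside S, inside SBAR, inside VP, inside S, inside SBAR, inside VP, inside S — 10 brackets in all.

10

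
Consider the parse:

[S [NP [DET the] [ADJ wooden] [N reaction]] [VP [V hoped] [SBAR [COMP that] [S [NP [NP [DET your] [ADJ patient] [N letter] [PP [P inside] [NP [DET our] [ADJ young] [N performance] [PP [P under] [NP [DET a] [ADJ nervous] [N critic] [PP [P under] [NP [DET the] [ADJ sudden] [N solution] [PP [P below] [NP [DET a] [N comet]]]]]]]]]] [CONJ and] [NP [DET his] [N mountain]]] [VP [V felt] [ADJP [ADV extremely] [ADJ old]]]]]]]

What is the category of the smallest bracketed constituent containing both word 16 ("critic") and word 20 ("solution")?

NP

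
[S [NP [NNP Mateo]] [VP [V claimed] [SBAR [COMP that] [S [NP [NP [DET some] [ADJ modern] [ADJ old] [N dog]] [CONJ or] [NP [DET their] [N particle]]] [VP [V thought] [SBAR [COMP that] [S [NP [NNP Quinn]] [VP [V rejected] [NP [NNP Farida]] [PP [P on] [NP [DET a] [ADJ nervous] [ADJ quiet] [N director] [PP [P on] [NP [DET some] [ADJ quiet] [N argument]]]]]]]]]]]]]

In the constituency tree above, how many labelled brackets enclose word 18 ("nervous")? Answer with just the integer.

Path from the root down to the word: S → VP → SBAR → S → VP → SBAR → S → VP → PP → NP → ADJ. That is 11 enclosing brackets.

11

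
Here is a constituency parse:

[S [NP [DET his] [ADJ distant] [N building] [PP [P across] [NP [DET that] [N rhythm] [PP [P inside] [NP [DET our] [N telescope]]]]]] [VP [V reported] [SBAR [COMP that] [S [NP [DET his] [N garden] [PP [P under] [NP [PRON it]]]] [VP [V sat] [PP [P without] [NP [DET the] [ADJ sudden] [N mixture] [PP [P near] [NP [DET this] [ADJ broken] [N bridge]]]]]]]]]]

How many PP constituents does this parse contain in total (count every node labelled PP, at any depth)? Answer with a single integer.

5

The PP constituents are: [PP across that rhythm inside our telescope]; [PP inside our telescope]; [PP under it]; [PP without the sudden mixture near this broken bridge]; [PP near this broken bridge]. Total: 5.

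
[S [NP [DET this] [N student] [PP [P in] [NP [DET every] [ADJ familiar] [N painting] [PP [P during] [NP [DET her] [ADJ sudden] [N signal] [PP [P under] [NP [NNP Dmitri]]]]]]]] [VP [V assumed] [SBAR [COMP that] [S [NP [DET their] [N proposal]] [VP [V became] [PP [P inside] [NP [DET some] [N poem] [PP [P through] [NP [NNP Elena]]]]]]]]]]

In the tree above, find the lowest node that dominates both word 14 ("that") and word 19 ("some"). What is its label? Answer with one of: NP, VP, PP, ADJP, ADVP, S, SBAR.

SBAR

Both words fall inside [SBAR that their proposal became inside some poem through Elena] (words 14–22), and no smaller constituent contains them both. Label: SBAR.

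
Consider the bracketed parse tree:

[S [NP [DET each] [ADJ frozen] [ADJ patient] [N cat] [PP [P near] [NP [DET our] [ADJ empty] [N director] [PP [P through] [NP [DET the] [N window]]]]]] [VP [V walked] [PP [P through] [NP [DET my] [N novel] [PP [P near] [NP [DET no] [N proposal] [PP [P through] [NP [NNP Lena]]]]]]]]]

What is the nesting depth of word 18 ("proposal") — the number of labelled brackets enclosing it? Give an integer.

7

Path from the root down to the word: S → VP → PP → NP → PP → NP → N. That is 7 enclosing brackets.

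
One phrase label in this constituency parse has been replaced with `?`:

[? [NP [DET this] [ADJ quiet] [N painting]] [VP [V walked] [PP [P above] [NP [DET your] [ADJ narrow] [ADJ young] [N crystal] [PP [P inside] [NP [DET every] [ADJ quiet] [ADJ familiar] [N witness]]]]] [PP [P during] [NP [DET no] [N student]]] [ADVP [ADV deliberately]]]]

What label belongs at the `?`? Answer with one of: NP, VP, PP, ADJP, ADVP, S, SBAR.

S

A constituent whose immediate children are NP, VP is a clause: S.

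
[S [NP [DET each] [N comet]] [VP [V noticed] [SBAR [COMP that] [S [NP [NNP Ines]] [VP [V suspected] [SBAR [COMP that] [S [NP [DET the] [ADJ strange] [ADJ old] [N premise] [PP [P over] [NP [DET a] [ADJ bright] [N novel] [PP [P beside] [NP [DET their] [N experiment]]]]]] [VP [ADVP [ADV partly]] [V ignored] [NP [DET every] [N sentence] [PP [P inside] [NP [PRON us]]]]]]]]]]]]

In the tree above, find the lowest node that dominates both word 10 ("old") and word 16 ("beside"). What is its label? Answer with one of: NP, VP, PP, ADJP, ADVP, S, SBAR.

NP

Word 10 lies under S → VP → SBAR → S → VP → SBAR → S → NP → ADJ; word 16 lies under S → VP → SBAR → S → VP → SBAR → S → NP → PP → NP → PP → P. The lowest shared node is the NP.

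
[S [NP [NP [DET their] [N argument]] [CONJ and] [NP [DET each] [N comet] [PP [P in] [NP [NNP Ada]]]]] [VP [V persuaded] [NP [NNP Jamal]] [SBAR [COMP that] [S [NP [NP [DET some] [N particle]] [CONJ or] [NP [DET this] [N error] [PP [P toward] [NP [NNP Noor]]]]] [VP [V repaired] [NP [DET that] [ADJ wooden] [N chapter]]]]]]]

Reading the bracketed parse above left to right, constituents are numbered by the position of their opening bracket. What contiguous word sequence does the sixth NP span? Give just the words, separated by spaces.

Opening `[NP` markers occur at word positions 1, 1, 4, 7, 9, 11, 11, 14, 17, 19; the sixth of these opens the constituent [NP some particle or this error toward Noor].

some particle or this error toward Noor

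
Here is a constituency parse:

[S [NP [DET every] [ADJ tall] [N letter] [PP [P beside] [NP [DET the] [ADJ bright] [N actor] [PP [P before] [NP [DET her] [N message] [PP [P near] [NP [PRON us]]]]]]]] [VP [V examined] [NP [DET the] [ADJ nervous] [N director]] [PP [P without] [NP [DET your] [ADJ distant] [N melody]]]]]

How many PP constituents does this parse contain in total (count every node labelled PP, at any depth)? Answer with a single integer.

Scanning left to right, an opening `[PP` appears at word positions 4, 8, 11, 17 — 4 in total.

4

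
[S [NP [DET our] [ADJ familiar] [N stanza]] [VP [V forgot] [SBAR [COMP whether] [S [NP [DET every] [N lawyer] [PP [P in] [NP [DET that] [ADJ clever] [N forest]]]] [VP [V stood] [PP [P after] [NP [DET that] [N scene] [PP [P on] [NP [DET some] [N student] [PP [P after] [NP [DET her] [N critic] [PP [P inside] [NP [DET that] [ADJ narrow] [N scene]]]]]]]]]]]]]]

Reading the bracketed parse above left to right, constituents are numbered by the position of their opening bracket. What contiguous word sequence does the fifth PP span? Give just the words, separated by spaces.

inside that narrow scene

The PP opening brackets appear, in order, over: "in that clever forest"; "after that scene on some student after her critic inside that narrow scene"; "on some student after her critic inside that narrow scene"; "after her critic inside that narrow scene"; "inside that narrow scene". The fifth one spans "inside that narrow scene".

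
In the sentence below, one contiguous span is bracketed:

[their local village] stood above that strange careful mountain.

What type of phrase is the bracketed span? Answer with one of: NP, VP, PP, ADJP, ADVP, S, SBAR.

NP

The span is built around the noun "village" — a noun phrase (NP).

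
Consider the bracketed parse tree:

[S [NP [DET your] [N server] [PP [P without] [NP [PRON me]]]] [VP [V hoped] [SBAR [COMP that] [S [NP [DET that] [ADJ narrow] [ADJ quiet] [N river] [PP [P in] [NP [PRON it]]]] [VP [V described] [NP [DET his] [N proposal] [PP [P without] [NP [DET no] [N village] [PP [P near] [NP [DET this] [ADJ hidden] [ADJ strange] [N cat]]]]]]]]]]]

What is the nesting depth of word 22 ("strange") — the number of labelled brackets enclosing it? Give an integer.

The word sits inside ADJ, which is inside NP, inside PP, inside NP, inside PP, inside NP, inside VP, inside S, inside SBAR, inside VP, inside S — 11 brackets in all.

11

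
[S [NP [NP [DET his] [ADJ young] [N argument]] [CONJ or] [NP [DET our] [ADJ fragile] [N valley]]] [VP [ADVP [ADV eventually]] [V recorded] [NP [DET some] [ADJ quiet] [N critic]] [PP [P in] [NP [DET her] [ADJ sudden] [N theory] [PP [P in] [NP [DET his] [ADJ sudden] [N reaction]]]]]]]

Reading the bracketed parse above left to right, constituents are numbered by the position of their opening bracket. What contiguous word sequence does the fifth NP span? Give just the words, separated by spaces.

her sudden theory in his sudden reaction

Opening `[NP` markers occur at word positions 1, 1, 5, 10, 14, 18; the fifth of these opens the constituent [NP her sudden theory in his sudden reaction].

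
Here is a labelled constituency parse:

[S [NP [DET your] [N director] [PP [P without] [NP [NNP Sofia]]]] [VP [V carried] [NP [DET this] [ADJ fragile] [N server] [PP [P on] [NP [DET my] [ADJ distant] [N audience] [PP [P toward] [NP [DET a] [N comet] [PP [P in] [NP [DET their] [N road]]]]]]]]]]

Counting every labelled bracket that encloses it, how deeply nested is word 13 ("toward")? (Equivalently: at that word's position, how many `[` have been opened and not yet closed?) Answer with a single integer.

7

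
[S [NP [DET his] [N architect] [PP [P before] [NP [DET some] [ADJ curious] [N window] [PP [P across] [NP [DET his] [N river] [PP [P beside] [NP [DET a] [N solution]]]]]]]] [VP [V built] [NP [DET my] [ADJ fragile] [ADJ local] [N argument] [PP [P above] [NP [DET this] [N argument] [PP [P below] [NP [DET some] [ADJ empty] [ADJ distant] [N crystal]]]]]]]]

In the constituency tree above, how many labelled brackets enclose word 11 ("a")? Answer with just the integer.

9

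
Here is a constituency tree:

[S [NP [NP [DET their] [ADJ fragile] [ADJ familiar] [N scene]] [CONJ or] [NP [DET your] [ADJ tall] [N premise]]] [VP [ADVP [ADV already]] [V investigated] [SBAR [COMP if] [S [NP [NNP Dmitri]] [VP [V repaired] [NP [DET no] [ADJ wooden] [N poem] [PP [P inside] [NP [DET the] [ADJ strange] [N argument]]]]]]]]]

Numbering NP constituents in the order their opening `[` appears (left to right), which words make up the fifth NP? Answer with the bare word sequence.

no wooden poem inside the strange argument

In left-to-right order the NP constituents are "their fragile familiar scene or your tall premise"; "their fragile familiar scene"; "your tall premise"; "Dmitri"; "no wooden poem inside the strange argument"; "the strange argument". Number 5 is "no wooden poem inside the strange argument".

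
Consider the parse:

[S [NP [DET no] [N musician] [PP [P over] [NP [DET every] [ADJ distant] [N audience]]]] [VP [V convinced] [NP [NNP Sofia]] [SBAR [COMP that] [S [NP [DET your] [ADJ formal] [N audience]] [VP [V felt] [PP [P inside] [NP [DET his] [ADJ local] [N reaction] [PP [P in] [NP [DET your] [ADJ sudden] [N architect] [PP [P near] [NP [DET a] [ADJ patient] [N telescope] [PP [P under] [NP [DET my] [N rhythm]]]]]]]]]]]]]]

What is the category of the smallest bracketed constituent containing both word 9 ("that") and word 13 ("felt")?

Both words fall inside [SBAR that your formal audience felt inside his local reaction in your sudden architect near a patient telescope under my rhythm] (words 9–28), and no smaller constituent contains them both. Label: SBAR.

SBAR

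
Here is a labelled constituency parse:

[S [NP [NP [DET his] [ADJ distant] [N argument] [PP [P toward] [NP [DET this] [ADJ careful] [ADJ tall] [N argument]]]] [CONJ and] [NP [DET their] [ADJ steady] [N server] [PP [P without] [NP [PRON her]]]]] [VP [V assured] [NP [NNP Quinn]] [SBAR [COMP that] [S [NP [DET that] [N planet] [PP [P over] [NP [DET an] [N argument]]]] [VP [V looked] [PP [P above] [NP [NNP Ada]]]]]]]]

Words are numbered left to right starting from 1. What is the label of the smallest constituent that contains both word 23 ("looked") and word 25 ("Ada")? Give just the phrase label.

VP

Both words fall inside [VP looked above Ada] (words 23–25), and no smaller constituent contains them both. Label: VP.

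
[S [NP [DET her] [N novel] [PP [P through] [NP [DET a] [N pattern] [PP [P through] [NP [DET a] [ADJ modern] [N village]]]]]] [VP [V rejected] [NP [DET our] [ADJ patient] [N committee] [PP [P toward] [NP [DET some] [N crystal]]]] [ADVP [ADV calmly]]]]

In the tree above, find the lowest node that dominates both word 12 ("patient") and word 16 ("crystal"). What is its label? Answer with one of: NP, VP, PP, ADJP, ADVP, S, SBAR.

NP

Word 12 lies under S → VP → NP → ADJ; word 16 lies under S → VP → NP → PP → NP → N. The lowest shared node is the NP.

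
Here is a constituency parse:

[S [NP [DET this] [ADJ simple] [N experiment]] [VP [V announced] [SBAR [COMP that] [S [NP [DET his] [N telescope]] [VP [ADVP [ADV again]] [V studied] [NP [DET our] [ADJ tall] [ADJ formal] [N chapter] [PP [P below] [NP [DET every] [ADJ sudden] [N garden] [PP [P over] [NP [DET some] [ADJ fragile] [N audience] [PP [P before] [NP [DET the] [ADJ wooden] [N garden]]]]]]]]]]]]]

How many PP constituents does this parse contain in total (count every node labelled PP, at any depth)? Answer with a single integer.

3

The PP constituents are: [PP below every sudden garden over some fragile audience before the wooden garden]; [PP over some fragile audience before the wooden garden]; [PP before the wooden garden]. Total: 3.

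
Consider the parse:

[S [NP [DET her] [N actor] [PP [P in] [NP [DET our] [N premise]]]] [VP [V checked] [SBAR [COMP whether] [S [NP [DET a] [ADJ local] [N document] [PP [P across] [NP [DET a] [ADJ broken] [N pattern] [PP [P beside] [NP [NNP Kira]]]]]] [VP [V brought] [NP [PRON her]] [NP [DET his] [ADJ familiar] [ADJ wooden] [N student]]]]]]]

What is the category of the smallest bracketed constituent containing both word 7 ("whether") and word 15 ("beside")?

SBAR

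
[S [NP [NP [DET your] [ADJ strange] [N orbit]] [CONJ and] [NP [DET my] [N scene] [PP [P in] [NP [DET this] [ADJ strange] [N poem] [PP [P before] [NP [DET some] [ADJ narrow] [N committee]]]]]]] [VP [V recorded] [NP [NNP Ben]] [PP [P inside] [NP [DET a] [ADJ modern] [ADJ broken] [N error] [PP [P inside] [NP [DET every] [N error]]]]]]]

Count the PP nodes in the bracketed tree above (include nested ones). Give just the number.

Scanning left to right, an opening `[PP` appears at word positions 7, 11, 17, 22 — 4 in total.

4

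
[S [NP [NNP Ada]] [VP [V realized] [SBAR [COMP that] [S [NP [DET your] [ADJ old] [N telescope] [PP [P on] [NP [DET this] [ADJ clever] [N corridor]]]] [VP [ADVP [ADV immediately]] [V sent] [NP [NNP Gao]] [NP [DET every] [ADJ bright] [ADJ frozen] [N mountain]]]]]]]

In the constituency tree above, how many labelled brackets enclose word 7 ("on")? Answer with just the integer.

The word sits inside P, which is inside PP, inside NP, inside S, inside SBAR, inside VP, inside S — 7 brackets in all.

7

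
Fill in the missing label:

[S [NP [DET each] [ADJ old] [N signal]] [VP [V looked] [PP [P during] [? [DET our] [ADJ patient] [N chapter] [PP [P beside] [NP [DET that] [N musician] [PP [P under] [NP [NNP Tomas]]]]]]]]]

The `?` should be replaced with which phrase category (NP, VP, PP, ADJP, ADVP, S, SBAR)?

Looking at what the `?` directly dominates — DET 'our', ADJ 'patient', N 'chapter', PP — this is a noun phrase (NP).

NP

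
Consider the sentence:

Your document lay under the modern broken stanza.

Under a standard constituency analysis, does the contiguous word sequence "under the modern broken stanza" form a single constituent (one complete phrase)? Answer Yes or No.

"under the modern broken stanza" is exactly the prepositional phrase [PP under the modern broken stanza], a complete constituent.

Yes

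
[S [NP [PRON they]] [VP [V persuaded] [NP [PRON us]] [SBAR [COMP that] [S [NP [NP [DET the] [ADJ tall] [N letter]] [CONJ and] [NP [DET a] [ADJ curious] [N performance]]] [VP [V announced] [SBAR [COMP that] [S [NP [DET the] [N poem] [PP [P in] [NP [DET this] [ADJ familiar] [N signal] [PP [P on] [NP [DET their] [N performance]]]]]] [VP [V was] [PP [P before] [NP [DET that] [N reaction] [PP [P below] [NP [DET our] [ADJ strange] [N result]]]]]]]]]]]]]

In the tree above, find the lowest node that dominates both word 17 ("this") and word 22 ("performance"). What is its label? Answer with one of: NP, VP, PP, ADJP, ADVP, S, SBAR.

Both words fall inside [NP this familiar signal on their performance] (words 17–22), and no smaller constituent contains them both. Label: NP.

NP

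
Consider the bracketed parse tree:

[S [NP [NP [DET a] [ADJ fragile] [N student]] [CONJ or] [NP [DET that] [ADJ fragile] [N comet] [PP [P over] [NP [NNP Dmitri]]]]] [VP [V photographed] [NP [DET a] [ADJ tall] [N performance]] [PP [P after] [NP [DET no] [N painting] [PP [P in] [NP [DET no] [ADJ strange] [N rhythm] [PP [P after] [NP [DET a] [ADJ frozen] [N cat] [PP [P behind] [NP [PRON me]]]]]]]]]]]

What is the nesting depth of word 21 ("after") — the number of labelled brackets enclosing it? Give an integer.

8

Path from the root down to the word: S → VP → PP → NP → PP → NP → PP → P. That is 8 enclosing brackets.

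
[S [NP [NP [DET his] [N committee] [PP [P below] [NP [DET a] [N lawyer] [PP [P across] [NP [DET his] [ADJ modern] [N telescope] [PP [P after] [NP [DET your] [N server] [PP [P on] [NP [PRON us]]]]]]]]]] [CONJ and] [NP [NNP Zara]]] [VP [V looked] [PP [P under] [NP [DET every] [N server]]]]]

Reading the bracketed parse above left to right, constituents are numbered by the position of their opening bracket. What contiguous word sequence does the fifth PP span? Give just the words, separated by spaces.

Opening `[PP` markers occur at word positions 3, 6, 10, 13, 18; the fifth of these opens the constituent [PP under every server].

under every server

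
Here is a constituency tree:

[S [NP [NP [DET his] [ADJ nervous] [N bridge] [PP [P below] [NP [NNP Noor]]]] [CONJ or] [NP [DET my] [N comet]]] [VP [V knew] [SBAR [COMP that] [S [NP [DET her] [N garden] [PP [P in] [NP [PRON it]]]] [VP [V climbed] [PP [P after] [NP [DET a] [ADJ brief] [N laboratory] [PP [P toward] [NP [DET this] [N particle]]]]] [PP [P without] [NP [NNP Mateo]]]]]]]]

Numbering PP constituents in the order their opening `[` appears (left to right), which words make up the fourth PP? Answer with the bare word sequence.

toward this particle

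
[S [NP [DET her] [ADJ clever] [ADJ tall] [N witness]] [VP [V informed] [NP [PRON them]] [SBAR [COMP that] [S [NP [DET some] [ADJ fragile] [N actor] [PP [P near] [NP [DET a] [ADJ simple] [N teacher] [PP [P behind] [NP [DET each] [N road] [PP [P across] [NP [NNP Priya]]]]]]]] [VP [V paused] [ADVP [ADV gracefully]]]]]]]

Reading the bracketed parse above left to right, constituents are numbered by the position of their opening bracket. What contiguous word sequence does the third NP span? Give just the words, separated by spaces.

some fragile actor near a simple teacher behind each road across Priya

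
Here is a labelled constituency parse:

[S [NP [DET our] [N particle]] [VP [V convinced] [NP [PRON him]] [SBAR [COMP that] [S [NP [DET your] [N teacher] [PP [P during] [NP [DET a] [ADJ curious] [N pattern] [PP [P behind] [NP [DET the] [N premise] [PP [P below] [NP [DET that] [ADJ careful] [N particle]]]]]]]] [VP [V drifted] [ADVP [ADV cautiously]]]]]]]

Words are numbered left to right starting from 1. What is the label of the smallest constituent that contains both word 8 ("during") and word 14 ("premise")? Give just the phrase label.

PP

The smallest bracket enclosing both words is [PP during a curious pattern behind the premise below that careful particle], so the label is PP.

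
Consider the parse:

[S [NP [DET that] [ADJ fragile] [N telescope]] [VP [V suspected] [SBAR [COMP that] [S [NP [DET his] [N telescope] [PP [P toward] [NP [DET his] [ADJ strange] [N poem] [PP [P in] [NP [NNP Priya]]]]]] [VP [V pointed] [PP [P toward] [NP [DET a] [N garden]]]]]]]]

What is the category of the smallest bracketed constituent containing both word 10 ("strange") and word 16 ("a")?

S

Both words fall inside [S his telescope toward his strange poem in Priya pointed toward a garden] (words 6–17), and no smaller constituent contains them both. Label: S.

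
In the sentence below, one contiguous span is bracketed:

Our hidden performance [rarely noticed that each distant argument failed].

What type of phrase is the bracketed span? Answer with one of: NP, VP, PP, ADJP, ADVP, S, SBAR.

VP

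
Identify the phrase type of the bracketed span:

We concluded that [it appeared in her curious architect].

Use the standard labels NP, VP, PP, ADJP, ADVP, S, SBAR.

S

"appeared" is the head of the bracketed span, so the span is a clause: S.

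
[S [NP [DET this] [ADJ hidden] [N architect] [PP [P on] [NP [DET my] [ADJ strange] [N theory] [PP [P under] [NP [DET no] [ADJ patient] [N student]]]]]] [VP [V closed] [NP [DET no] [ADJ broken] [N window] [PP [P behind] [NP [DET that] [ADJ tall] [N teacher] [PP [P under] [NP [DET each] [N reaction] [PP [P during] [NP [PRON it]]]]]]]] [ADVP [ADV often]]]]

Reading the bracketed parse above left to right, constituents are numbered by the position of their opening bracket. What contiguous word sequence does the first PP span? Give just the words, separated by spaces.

on my strange theory under no patient student

The PP opening brackets appear, in order, over: "on my strange theory under no patient student"; "under no patient student"; "behind that tall teacher under each reaction during it"; "under each reaction during it"; "during it". The first one spans "on my strange theory under no patient student".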